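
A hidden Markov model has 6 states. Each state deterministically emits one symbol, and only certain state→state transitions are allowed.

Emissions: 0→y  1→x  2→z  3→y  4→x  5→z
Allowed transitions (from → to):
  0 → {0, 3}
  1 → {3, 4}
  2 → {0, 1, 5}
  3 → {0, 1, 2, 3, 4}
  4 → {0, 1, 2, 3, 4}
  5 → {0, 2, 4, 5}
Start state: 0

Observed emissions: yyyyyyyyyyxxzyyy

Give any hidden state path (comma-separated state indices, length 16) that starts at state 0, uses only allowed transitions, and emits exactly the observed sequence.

  t0 'y' -> {0,3}, take 0 (start)
  t1 'y' -> {0,3}, take 3 (0->3 ok)
  t2 'y' -> {0,3}, take 3 (3->3 ok)
  t3 'y' -> {0,3}, take 0 (3->0 ok)
  t4 'y' -> {0,3}, take 0 (0->0 ok)
  t5 'y' -> {0,3}, take 0 (0->0 ok)
  t6 'y' -> {0,3}, take 0 (0->0 ok)
  t7 'y' -> {0,3}, take 0 (0->0 ok)
  t8 'y' -> {0,3}, take 3 (0->3 ok)
  t9 'y' -> {0,3}, take 3 (3->3 ok)
  t10 'x' -> {1,4}, take 4 (3->4 ok)
  t11 'x' -> {1,4}, take 4 (4->4 ok)
  t12 'z' -> {2,5}, take 2 (4->2 ok)
  t13 'y' -> {0,3}, take 0 (2->0 ok)
  t14 'y' -> {0,3}, take 0 (0->0 ok)
  t15 'y' -> {0,3}, take 3 (0->3 ok)

0,3,3,0,0,0,0,0,3,3,4,4,2,0,0,3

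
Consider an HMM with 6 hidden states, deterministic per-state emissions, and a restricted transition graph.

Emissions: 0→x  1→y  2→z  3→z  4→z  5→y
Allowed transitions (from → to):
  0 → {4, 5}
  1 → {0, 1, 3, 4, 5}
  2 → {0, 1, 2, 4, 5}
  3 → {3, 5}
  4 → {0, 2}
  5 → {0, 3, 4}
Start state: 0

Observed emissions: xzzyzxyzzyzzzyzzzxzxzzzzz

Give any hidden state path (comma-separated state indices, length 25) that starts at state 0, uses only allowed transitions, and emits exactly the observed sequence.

  0: obs=x cand={0} pick 0 [start]
  1: obs=z cand={2,3,4} pick 4 [0->4 ok]
  2: obs=z cand={2,3,4} pick 2 [4->2 ok]
  3: obs=y cand={1,5} pick 1 [2->1 ok]
  4: obs=z cand={2,3,4} pick 4 [1->4 ok]
  5: obs=x cand={0} pick 0 [4->0 ok]
  6: obs=y cand={1,5} pick 5 [0->5 ok]
  7: obs=z cand={2,3,4} pick 4 [5->4 ok]
  8: obs=z cand={2,3,4} pick 2 [4->2 ok]
  9: obs=y cand={1,5} pick 1 [2->1 ok]
  10: obs=z cand={2,3,4} pick 3 [1->3 ok]
  11: obs=z cand={2,3,4} pick 3 [3->3 ok]
  12: obs=z cand={2,3,4} pick 3 [3->3 ok]
  13: obs=y cand={1,5} pick 5 [3->5 ok]
  14: obs=z cand={2,3,4} pick 4 [5->4 ok]
  15: obs=z cand={2,3,4} pick 2 [4->2 ok]
  16: obs=z cand={2,3,4} pick 4 [2->4 ok]
  17: obs=x cand={0} pick 0 [4->0 ok]
  18: obs=z cand={2,3,4} pick 4 [0->4 ok]
  19: obs=x cand={0} pick 0 [4->0 ok]
  20: obs=z cand={2,3,4} pick 4 [0->4 ok]
  21: obs=z cand={2,3,4} pick 2 [4->2 ok]
  22: obs=z cand={2,3,4} pick 2 [2->2 ok]
  23: obs=z cand={2,3,4} pick 2 [2->2 ok]
  24: obs=z cand={2,3,4} pick 2 [2->2 ok]

0,4,2,1,4,0,5,4,2,1,3,3,3,5,4,2,4,0,4,0,4,2,2,2,2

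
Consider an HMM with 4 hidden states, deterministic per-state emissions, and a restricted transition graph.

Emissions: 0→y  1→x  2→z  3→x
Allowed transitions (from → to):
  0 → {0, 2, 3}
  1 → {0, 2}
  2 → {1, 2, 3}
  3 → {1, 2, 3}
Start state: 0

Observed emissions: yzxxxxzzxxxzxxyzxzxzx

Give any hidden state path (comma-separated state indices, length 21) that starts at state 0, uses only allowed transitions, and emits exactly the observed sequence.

0,2,3,3,3,1,2,2,3,3,3,2,3,1,0,2,1,2,1,2,3

  [0] y  {0}  => 0  start
  [1] z  {2}  => 2  0->2 ok
  [2] x  {1,3}  => 3  2->3 ok
  [3] x  {1,3}  => 3  3->3 ok
  [4] x  {1,3}  => 3  3->3 ok
  [5] x  {1,3}  => 1  3->1 ok
  [6] z  {2}  => 2  1->2 ok
  [7] z  {2}  => 2  2->2 ok
  [8] x  {1,3}  => 3  2->3 ok
  [9] x  {1,3}  => 3  3->3 ok
  [10] x  {1,3}  => 3  3->3 ok
  [11] z  {2}  => 2  3->2 ok
  [12] x  {1,3}  => 3  2->3 ok
  [13] x  {1,3}  => 1  3->1 ok
  [14] y  {0}  => 0  1->0 ok
  [15] z  {2}  => 2  0->2 ok
  [16] x  {1,3}  => 1  2->1 ok
  [17] z  {2}  => 2  1->2 ok
  [18] x  {1,3}  => 1  2->1 ok
  [19] z  {2}  => 2  1->2 ok
  [20] x  {1,3}  => 3  2->3 ok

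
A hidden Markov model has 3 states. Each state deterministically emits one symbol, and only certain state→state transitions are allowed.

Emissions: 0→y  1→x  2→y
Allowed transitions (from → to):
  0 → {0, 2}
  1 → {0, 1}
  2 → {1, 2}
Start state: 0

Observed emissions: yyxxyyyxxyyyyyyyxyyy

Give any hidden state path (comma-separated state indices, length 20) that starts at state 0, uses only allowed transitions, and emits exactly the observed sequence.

0,2,1,1,0,0,2,1,1,0,0,0,0,2,2,2,1,0,0,0

  pos 0: y in {0,2}, choose 0; start
  pos 1: y in {0,2}, choose 2; 0->2 ok
  pos 2: x in {1}, choose 1; 2->1 ok
  pos 3: x in {1}, choose 1; 1->1 ok
  pos 4: y in {0,2}, choose 0; 1->0 ok
  pos 5: y in {0,2}, choose 0; 0->0 ok
  pos 6: y in {0,2}, choose 2; 0->2 ok
  pos 7: x in {1}, choose 1; 2->1 ok
  pos 8: x in {1}, choose 1; 1->1 ok
  pos 9: y in {0,2}, choose 0; 1->0 ok
  pos 10: y in {0,2}, choose 0; 0->0 ok
  pos 11: y in {0,2}, choose 0; 0->0 ok
  pos 12: y in {0,2}, choose 0; 0->0 ok
  pos 13: y in {0,2}, choose 2; 0->2 ok
  pos 14: y in {0,2}, choose 2; 2->2 ok
  pos 15: y in {0,2}, choose 2; 2->2 ok
  pos 16: x in {1}, choose 1; 2->1 ok
  pos 17: y in {0,2}, choose 0; 1->0 ok
  pos 18: y in {0,2}, choose 0; 0->0 ok
  pos 19: y in {0,2}, choose 0; 0->0 ok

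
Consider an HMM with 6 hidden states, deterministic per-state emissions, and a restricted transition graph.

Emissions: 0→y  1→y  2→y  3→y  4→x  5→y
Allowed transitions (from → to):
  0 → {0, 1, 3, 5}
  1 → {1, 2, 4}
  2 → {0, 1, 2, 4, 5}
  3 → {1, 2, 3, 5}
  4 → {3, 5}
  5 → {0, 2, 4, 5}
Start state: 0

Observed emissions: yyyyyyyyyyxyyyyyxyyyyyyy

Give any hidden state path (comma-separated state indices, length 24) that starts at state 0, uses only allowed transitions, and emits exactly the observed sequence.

0,5,5,2,5,0,5,0,3,2,4,3,1,2,5,2,4,5,5,0,0,5,0,5

  pos 0: y in {0,1,2,3,5}, choose 0; start
  pos 1: y in {0,1,2,3,5}, choose 5; 0->5 ok
  pos 2: y in {0,1,2,3,5}, choose 5; 5->5 ok
  pos 3: y in {0,1,2,3,5}, choose 2; 5->2 ok
  pos 4: y in {0,1,2,3,5}, choose 5; 2->5 ok
  pos 5: y in {0,1,2,3,5}, choose 0; 5->0 ok
  pos 6: y in {0,1,2,3,5}, choose 5; 0->5 ok
  pos 7: y in {0,1,2,3,5}, choose 0; 5->0 ok
  pos 8: y in {0,1,2,3,5}, choose 3; 0->3 ok
  pos 9: y in {0,1,2,3,5}, choose 2; 3->2 ok
  pos 10: x in {4}, choose 4; 2->4 ok
  pos 11: y in {0,1,2,3,5}, choose 3; 4->3 ok
  pos 12: y in {0,1,2,3,5}, choose 1; 3->1 ok
  pos 13: y in {0,1,2,3,5}, choose 2; 1->2 ok
  pos 14: y in {0,1,2,3,5}, choose 5; 2->5 ok
  pos 15: y in {0,1,2,3,5}, choose 2; 5->2 ok
  pos 16: x in {4}, choose 4; 2->4 ok
  pos 17: y in {0,1,2,3,5}, choose 5; 4->5 ok
  pos 18: y in {0,1,2,3,5}, choose 5; 5->5 ok
  pos 19: y in {0,1,2,3,5}, choose 0; 5->0 ok
  pos 20: y in {0,1,2,3,5}, choose 0; 0->0 ok
  pos 21: y in {0,1,2,3,5}, choose 5; 0->5 ok
  pos 22: y in {0,1,2,3,5}, choose 0; 5->0 ok
  pos 23: y in {0,1,2,3,5}, choose 5; 0->5 ok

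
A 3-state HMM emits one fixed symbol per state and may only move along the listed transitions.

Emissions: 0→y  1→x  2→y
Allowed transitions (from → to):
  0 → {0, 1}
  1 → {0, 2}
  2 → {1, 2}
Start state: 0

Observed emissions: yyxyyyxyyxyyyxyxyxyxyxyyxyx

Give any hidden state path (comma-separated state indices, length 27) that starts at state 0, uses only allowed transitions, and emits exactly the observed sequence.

  pos 0: y in {0,2}, choose 0; start
  pos 1: y in {0,2}, choose 0; 0->0 ok
  pos 2: x in {1}, choose 1; 0->1 ok
  pos 3: y in {0,2}, choose 2; 1->2 ok
  pos 4: y in {0,2}, choose 2; 2->2 ok
  pos 5: y in {0,2}, choose 2; 2->2 ok
  pos 6: x in {1}, choose 1; 2->1 ok
  pos 7: y in {0,2}, choose 2; 1->2 ok
  pos 8: y in {0,2}, choose 2; 2->2 ok
  pos 9: x in {1}, choose 1; 2->1 ok
  pos 10: y in {0,2}, choose 0; 1->0 ok
  pos 11: y in {0,2}, choose 0; 0->0 ok
  pos 12: y in {0,2}, choose 0; 0->0 ok
  pos 13: x in {1}, choose 1; 0->1 ok
  pos 14: y in {0,2}, choose 0; 1->0 ok
  pos 15: x in {1}, choose 1; 0->1 ok
  pos 16: y in {0,2}, choose 2; 1->2 ok
  pos 17: x in {1}, choose 1; 2->1 ok
  pos 18: y in {0,2}, choose 2; 1->2 ok
  pos 19: x in {1}, choose 1; 2->1 ok
  pos 20: y in {0,2}, choose 2; 1->2 ok
  pos 21: x in {1}, choose 1; 2->1 ok
  pos 22: y in {0,2}, choose 0; 1->0 ok
  pos 23: y in {0,2}, choose 0; 0->0 ok
  pos 24: x in {1}, choose 1; 0->1 ok
  pos 25: y in {0,2}, choose 0; 1->0 ok
  pos 26: x in {1}, choose 1; 0->1 ok

0,0,1,2,2,2,1,2,2,1,0,0,0,1,0,1,2,1,2,1,2,1,0,0,1,0,1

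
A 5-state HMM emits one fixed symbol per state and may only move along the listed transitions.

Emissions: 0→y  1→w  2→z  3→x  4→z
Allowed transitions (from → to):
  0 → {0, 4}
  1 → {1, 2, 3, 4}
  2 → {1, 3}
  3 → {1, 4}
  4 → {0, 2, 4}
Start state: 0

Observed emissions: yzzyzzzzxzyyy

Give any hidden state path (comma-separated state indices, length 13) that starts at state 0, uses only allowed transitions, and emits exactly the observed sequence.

  t0 'y' -> {0}, take 0 (start)
  t1 'z' -> {2,4}, take 4 (0->4 ok)
  t2 'z' -> {2,4}, take 4 (4->4 ok)
  t3 'y' -> {0}, take 0 (4->0 ok)
  t4 'z' -> {2,4}, take 4 (0->4 ok)
  t5 'z' -> {2,4}, take 4 (4->4 ok)
  t6 'z' -> {2,4}, take 4 (4->4 ok)
  t7 'z' -> {2,4}, take 2 (4->2 ok)
  t8 'x' -> {3}, take 3 (2->3 ok)
  t9 'z' -> {2,4}, take 4 (3->4 ok)
  t10 'y' -> {0}, take 0 (4->0 ok)
  t11 'y' -> {0}, take 0 (0->0 ok)
  t12 'y' -> {0}, take 0 (0->0 ok)

0,4,4,0,4,4,4,2,3,4,0,0,0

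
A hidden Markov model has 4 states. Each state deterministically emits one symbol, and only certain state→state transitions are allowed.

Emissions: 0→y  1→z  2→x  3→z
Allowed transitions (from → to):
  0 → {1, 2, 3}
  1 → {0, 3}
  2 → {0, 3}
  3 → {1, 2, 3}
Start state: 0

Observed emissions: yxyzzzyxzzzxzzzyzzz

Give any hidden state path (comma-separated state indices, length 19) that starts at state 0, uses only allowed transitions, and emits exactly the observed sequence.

0,2,0,3,3,1,0,2,3,1,3,2,3,3,1,0,3,1,3

  t0 'y' -> {0}, take 0 (start)
  t1 'x' -> {2}, take 2 (0->2 ok)
  t2 'y' -> {0}, take 0 (2->0 ok)
  t3 'z' -> {1,3}, take 3 (0->3 ok)
  t4 'z' -> {1,3}, take 3 (3->3 ok)
  t5 'z' -> {1,3}, take 1 (3->1 ok)
  t6 'y' -> {0}, take 0 (1->0 ok)
  t7 'x' -> {2}, take 2 (0->2 ok)
  t8 'z' -> {1,3}, take 3 (2->3 ok)
  t9 'z' -> {1,3}, take 1 (3->1 ok)
  t10 'z' -> {1,3}, take 3 (1->3 ok)
  t11 'x' -> {2}, take 2 (3->2 ok)
  t12 'z' -> {1,3}, take 3 (2->3 ok)
  t13 'z' -> {1,3}, take 3 (3->3 ok)
  t14 'z' -> {1,3}, take 1 (3->1 ok)
  t15 'y' -> {0}, take 0 (1->0 ok)
  t16 'z' -> {1,3}, take 3 (0->3 ok)
  t17 'z' -> {1,3}, take 1 (3->1 ok)
  t18 'z' -> {1,3}, take 3 (1->3 ok)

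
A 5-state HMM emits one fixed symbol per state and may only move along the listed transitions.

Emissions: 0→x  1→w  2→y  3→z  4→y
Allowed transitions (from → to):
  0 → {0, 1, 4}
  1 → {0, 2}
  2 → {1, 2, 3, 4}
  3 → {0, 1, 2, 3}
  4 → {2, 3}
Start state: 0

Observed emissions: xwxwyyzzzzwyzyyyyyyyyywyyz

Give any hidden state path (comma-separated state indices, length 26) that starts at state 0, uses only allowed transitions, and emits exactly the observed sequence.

0,1,0,1,2,4,3,3,3,3,1,2,3,2,2,4,2,2,2,4,2,2,1,2,4,3

  pos 0: x in {0}, choose 0; start
  pos 1: w in {1}, choose 1; 0->1 ok
  pos 2: x in {0}, choose 0; 1->0 ok
  pos 3: w in {1}, choose 1; 0->1 ok
  pos 4: y in {2,4}, choose 2; 1->2 ok
  pos 5: y in {2,4}, choose 4; 2->4 ok
  pos 6: z in {3}, choose 3; 4->3 ok
  pos 7: z in {3}, choose 3; 3->3 ok
  pos 8: z in {3}, choose 3; 3->3 ok
  pos 9: z in {3}, choose 3; 3->3 ok
  pos 10: w in {1}, choose 1; 3->1 ok
  pos 11: y in {2,4}, choose 2; 1->2 ok
  pos 12: z in {3}, choose 3; 2->3 ok
  pos 13: y in {2,4}, choose 2; 3->2 ok
  pos 14: y in {2,4}, choose 2; 2->2 ok
  pos 15: y in {2,4}, choose 4; 2->4 ok
  pos 16: y in {2,4}, choose 2; 4->2 ok
  pos 17: y in {2,4}, choose 2; 2->2 ok
  pos 18: y in {2,4}, choose 2; 2->2 ok
  pos 19: y in {2,4}, choose 4; 2->4 ok
  pos 20: y in {2,4}, choose 2; 4->2 ok
  pos 21: y in {2,4}, choose 2; 2->2 ok
  pos 22: w in {1}, choose 1; 2->1 ok
  pos 23: y in {2,4}, choose 2; 1->2 ok
  pos 24: y in {2,4}, choose 4; 2->4 ok
  pos 25: z in {3}, choose 3; 4->3 ok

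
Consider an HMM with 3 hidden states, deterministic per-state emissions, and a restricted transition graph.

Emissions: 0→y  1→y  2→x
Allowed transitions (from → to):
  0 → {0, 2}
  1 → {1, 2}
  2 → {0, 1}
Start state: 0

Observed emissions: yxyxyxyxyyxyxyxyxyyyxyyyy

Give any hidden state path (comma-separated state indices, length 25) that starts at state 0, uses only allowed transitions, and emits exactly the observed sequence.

0,2,0,2,1,2,0,2,1,1,2,1,2,1,2,1,2,0,0,0,2,1,1,1,1

  t0 'y' -> {0,1}, take 0 (start)
  t1 'x' -> {2}, take 2 (0->2 ok)
  t2 'y' -> {0,1}, take 0 (2->0 ok)
  t3 'x' -> {2}, take 2 (0->2 ok)
  t4 'y' -> {0,1}, take 1 (2->1 ok)
  t5 'x' -> {2}, take 2 (1->2 ok)
  t6 'y' -> {0,1}, take 0 (2->0 ok)
  t7 'x' -> {2}, take 2 (0->2 ok)
  t8 'y' -> {0,1}, take 1 (2->1 ok)
  t9 'y' -> {0,1}, take 1 (1->1 ok)
  t10 'x' -> {2}, take 2 (1->2 ok)
  t11 'y' -> {0,1}, take 1 (2->1 ok)
  t12 'x' -> {2}, take 2 (1->2 ok)
  t13 'y' -> {0,1}, take 1 (2->1 ok)
  t14 'x' -> {2}, take 2 (1->2 ok)
  t15 'y' -> {0,1}, take 1 (2->1 ok)
  t16 'x' -> {2}, take 2 (1->2 ok)
  t17 'y' -> {0,1}, take 0 (2->0 ok)
  t18 'y' -> {0,1}, take 0 (0->0 ok)
  t19 'y' -> {0,1}, take 0 (0->0 ok)
  t20 'x' -> {2}, take 2 (0->2 ok)
  t21 'y' -> {0,1}, take 1 (2->1 ok)
  t22 'y' -> {0,1}, take 1 (1->1 ok)
  t23 'y' -> {0,1}, take 1 (1->1 ok)
  t24 'y' -> {0,1}, take 1 (1->1 ok)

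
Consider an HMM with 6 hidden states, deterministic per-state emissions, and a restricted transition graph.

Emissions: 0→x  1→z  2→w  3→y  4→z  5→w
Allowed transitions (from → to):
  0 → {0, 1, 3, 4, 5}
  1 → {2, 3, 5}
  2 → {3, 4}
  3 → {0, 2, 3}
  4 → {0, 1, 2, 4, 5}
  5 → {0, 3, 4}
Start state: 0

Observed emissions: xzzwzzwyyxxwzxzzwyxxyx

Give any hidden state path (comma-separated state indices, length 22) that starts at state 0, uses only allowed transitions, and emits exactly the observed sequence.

0,4,4,2,4,1,2,3,3,0,0,5,4,0,4,1,2,3,0,0,3,0

  pos 0: x in {0}, choose 0; start
  pos 1: z in {1,4}, choose 4; 0->4 ok
  pos 2: z in {1,4}, choose 4; 4->4 ok
  pos 3: w in {2,5}, choose 2; 4->2 ok
  pos 4: z in {1,4}, choose 4; 2->4 ok
  pos 5: z in {1,4}, choose 1; 4->1 ok
  pos 6: w in {2,5}, choose 2; 1->2 ok
  pos 7: y in {3}, choose 3; 2->3 ok
  pos 8: y in {3}, choose 3; 3->3 ok
  pos 9: x in {0}, choose 0; 3->0 ok
  pos 10: x in {0}, choose 0; 0->0 ok
  pos 11: w in {2,5}, choose 5; 0->5 ok
  pos 12: z in {1,4}, choose 4; 5->4 ok
  pos 13: x in {0}, choose 0; 4->0 ok
  pos 14: z in {1,4}, choose 4; 0->4 ok
  pos 15: z in {1,4}, choose 1; 4->1 ok
  pos 16: w in {2,5}, choose 2; 1->2 ok
  pos 17: y in {3}, choose 3; 2->3 ok
  pos 18: x in {0}, choose 0; 3->0 ok
  pos 19: x in {0}, choose 0; 0->0 ok
  pos 20: y in {3}, choose 3; 0->3 ok
  pos 21: x in {0}, choose 0; 3->0 ok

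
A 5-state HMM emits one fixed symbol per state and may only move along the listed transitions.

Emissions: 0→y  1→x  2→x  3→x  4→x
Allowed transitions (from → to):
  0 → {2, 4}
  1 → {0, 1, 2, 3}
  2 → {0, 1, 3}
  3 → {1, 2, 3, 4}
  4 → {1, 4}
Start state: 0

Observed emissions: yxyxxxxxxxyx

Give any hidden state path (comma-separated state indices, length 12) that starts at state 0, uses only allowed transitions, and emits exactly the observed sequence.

  t0 'y' -> {0}, take 0 (start)
  t1 'x' -> {1,2,3,4}, take 2 (0->2 ok)
  t2 'y' -> {0}, take 0 (2->0 ok)
  t3 'x' -> {1,2,3,4}, take 4 (0->4 ok)
  t4 'x' -> {1,2,3,4}, take 4 (4->4 ok)
  t5 'x' -> {1,2,3,4}, take 4 (4->4 ok)
  t6 'x' -> {1,2,3,4}, take 4 (4->4 ok)
  t7 'x' -> {1,2,3,4}, take 4 (4->4 ok)
  t8 'x' -> {1,2,3,4}, take 1 (4->1 ok)
  t9 'x' -> {1,2,3,4}, take 2 (1->2 ok)
  t10 'y' -> {0}, take 0 (2->0 ok)
  t11 'x' -> {1,2,3,4}, take 4 (0->4 ok)

0,2,0,4,4,4,4,4,1,2,0,4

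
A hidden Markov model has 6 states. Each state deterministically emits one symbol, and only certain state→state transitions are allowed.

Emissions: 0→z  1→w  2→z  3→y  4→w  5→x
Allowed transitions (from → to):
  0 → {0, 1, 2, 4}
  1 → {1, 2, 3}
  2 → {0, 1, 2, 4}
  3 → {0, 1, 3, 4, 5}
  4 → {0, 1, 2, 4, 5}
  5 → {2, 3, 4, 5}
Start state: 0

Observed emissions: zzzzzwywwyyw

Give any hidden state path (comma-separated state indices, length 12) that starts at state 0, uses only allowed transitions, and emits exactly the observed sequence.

0,0,0,2,0,1,3,1,1,3,3,1

  pos 0: z in {0,2}, choose 0; start
  pos 1: z in {0,2}, choose 0; 0->0 ok
  pos 2: z in {0,2}, choose 0; 0->0 ok
  pos 3: z in {0,2}, choose 2; 0->2 ok
  pos 4: z in {0,2}, choose 0; 2->0 ok
  pos 5: w in {1,4}, choose 1; 0->1 ok
  pos 6: y in {3}, choose 3; 1->3 ok
  pos 7: w in {1,4}, choose 1; 3->1 ok
  pos 8: w in {1,4}, choose 1; 1->1 ok
  pos 9: y in {3}, choose 3; 1->3 ok
  pos 10: y in {3}, choose 3; 3->3 ok
  pos 11: w in {1,4}, choose 1; 3->1 ok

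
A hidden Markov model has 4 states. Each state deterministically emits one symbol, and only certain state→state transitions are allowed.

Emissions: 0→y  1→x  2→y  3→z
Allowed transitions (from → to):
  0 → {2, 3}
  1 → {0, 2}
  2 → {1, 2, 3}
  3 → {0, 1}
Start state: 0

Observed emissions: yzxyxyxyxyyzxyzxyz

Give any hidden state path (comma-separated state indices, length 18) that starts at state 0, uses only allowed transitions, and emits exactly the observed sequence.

0,3,1,2,1,2,1,2,1,2,2,3,1,2,3,1,2,3

  pos 0: y in {0,2}, choose 0; start
  pos 1: z in {3}, choose 3; 0->3 ok
  pos 2: x in {1}, choose 1; 3->1 ok
  pos 3: y in {0,2}, choose 2; 1->2 ok
  pos 4: x in {1}, choose 1; 2->1 ok
  pos 5: y in {0,2}, choose 2; 1->2 ok
  pos 6: x in {1}, choose 1; 2->1 ok
  pos 7: y in {0,2}, choose 2; 1->2 ok
  pos 8: x in {1}, choose 1; 2->1 ok
  pos 9: y in {0,2}, choose 2; 1->2 ok
  pos 10: y in {0,2}, choose 2; 2->2 ok
  pos 11: z in {3}, choose 3; 2->3 ok
  pos 12: x in {1}, choose 1; 3->1 ok
  pos 13: y in {0,2}, choose 2; 1->2 ok
  pos 14: z in {3}, choose 3; 2->3 ok
  pos 15: x in {1}, choose 1; 3->1 ok
  pos 16: y in {0,2}, choose 2; 1->2 ok
  pos 17: z in {3}, choose 3; 2->3 ok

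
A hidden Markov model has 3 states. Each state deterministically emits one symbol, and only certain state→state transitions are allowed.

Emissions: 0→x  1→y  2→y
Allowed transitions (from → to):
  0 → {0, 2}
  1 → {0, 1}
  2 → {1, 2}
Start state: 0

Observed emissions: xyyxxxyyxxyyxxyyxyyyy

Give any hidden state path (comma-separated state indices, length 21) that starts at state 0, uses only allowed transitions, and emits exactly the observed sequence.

  [0] x  {0}  => 0  start
  [1] y  {1,2}  => 2  0->2 ok
  [2] y  {1,2}  => 1  2->1 ok
  [3] x  {0}  => 0  1->0 ok
  [4] x  {0}  => 0  0->0 ok
  [5] x  {0}  => 0  0->0 ok
  [6] y  {1,2}  => 2  0->2 ok
  [7] y  {1,2}  => 1  2->1 ok
  [8] x  {0}  => 0  1->0 ok
  [9] x  {0}  => 0  0->0 ok
  [10] y  {1,2}  => 2  0->2 ok
  [11] y  {1,2}  => 1  2->1 ok
  [12] x  {0}  => 0  1->0 ok
  [13] x  {0}  => 0  0->0 ok
  [14] y  {1,2}  => 2  0->2 ok
  [15] y  {1,2}  => 1  2->1 ok
  [16] x  {0}  => 0  1->0 ok
  [17] y  {1,2}  => 2  0->2 ok
  [18] y  {1,2}  => 2  2->2 ok
  [19] y  {1,2}  => 2  2->2 ok
  [20] y  {1,2}  => 2  2->2 ok

0,2,1,0,0,0,2,1,0,0,2,1,0,0,2,1,0,2,2,2,2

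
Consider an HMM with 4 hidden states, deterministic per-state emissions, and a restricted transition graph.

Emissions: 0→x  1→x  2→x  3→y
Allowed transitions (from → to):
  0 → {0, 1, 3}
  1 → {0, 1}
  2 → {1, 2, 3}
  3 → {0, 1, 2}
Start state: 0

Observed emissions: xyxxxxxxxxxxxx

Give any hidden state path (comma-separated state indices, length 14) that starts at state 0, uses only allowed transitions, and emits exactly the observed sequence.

0,3,2,2,1,0,0,0,1,1,0,0,1,1

  [0] x  {0,1,2}  => 0  start
  [1] y  {3}  => 3  0->3 ok
  [2] x  {0,1,2}  => 2  3->2 ok
  [3] x  {0,1,2}  => 2  2->2 ok
  [4] x  {0,1,2}  => 1  2->1 ok
  [5] x  {0,1,2}  => 0  1->0 ok
  [6] x  {0,1,2}  => 0  0->0 ok
  [7] x  {0,1,2}  => 0  0->0 ok
  [8] x  {0,1,2}  => 1  0->1 ok
  [9] x  {0,1,2}  => 1  1->1 ok
  [10] x  {0,1,2}  => 0  1->0 ok
  [11] x  {0,1,2}  => 0  0->0 ok
  [12] x  {0,1,2}  => 1  0->1 ok
  [13] x  {0,1,2}  => 1  1->1 ok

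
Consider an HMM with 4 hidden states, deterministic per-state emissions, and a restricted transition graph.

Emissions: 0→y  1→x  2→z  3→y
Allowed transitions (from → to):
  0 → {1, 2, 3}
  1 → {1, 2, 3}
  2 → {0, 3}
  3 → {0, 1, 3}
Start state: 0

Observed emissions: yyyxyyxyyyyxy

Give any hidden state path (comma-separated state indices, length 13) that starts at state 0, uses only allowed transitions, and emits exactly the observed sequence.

  pos 0: y in {0,3}, choose 0; start
  pos 1: y in {0,3}, choose 3; 0->3 ok
  pos 2: y in {0,3}, choose 0; 3->0 ok
  pos 3: x in {1}, choose 1; 0->1 ok
  pos 4: y in {0,3}, choose 3; 1->3 ok
  pos 5: y in {0,3}, choose 0; 3->0 ok
  pos 6: x in {1}, choose 1; 0->1 ok
  pos 7: y in {0,3}, choose 3; 1->3 ok
  pos 8: y in {0,3}, choose 3; 3->3 ok
  pos 9: y in {0,3}, choose 0; 3->0 ok
  pos 10: y in {0,3}, choose 3; 0->3 ok
  pos 11: x in {1}, choose 1; 3->1 ok
  pos 12: y in {0,3}, choose 3; 1->3 ok

0,3,0,1,3,0,1,3,3,0,3,1,3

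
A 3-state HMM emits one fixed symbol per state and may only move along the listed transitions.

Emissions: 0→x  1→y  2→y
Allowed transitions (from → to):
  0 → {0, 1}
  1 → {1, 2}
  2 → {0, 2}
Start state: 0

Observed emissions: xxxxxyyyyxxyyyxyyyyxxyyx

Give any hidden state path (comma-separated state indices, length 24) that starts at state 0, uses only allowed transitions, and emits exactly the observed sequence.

0,0,0,0,0,1,1,1,2,0,0,1,1,2,0,1,1,1,2,0,0,1,2,0

  t0 'x' -> {0}, take 0 (start)
  t1 'x' -> {0}, take 0 (0->0 ok)
  t2 'x' -> {0}, take 0 (0->0 ok)
  t3 'x' -> {0}, take 0 (0->0 ok)
  t4 'x' -> {0}, take 0 (0->0 ok)
  t5 'y' -> {1,2}, take 1 (0->1 ok)
  t6 'y' -> {1,2}, take 1 (1->1 ok)
  t7 'y' -> {1,2}, take 1 (1->1 ok)
  t8 'y' -> {1,2}, take 2 (1->2 ok)
  t9 'x' -> {0}, take 0 (2->0 ok)
  t10 'x' -> {0}, take 0 (0->0 ok)
  t11 'y' -> {1,2}, take 1 (0->1 ok)
  t12 'y' -> {1,2}, take 1 (1->1 ok)
  t13 'y' -> {1,2}, take 2 (1->2 ok)
  t14 'x' -> {0}, take 0 (2->0 ok)
  t15 'y' -> {1,2}, take 1 (0->1 ok)
  t16 'y' -> {1,2}, take 1 (1->1 ok)
  t17 'y' -> {1,2}, take 1 (1->1 ok)
  t18 'y' -> {1,2}, take 2 (1->2 ok)
  t19 'x' -> {0}, take 0 (2->0 ok)
  t20 'x' -> {0}, take 0 (0->0 ok)
  t21 'y' -> {1,2}, take 1 (0->1 ok)
  t22 'y' -> {1,2}, take 2 (1->2 ok)
  t23 'x' -> {0}, take 0 (2->0 ok)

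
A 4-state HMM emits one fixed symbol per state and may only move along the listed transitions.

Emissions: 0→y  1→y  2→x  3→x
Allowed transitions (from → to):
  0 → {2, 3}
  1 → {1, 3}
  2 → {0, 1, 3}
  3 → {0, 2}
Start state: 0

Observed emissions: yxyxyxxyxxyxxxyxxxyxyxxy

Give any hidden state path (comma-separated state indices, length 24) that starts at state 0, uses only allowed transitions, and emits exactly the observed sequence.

0,2,1,3,0,3,2,0,2,3,0,2,3,2,0,3,2,3,0,2,0,3,2,1

  [0] y  {0,1}  => 0  start
  [1] x  {2,3}  => 2  0->2 ok
  [2] y  {0,1}  => 1  2->1 ok
  [3] x  {2,3}  => 3  1->3 ok
  [4] y  {0,1}  => 0  3->0 ok
  [5] x  {2,3}  => 3  0->3 ok
  [6] x  {2,3}  => 2  3->2 ok
  [7] y  {0,1}  => 0  2->0 ok
  [8] x  {2,3}  => 2  0->2 ok
  [9] x  {2,3}  => 3  2->3 ok
  [10] y  {0,1}  => 0  3->0 ok
  [11] x  {2,3}  => 2  0->2 ok
  [12] x  {2,3}  => 3  2->3 ok
  [13] x  {2,3}  => 2  3->2 ok
  [14] y  {0,1}  => 0  2->0 ok
  [15] x  {2,3}  => 3  0->3 ok
  [16] x  {2,3}  => 2  3->2 ok
  [17] x  {2,3}  => 3  2->3 ok
  [18] y  {0,1}  => 0  3->0 ok
  [19] x  {2,3}  => 2  0->2 ok
  [20] y  {0,1}  => 0  2->0 ok
  [21] x  {2,3}  => 3  0->3 ok
  [22] x  {2,3}  => 2  3->2 ok
  [23] y  {0,1}  => 1  2->1 ok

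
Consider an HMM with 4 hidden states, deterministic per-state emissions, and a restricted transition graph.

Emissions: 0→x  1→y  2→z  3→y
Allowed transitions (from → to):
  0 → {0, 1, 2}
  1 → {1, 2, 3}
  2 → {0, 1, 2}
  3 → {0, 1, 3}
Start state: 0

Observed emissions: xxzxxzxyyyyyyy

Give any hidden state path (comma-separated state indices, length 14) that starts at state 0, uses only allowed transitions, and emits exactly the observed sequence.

0,0,2,0,0,2,0,1,1,1,1,1,3,3

  t0 'x' -> {0}, take 0 (start)
  t1 'x' -> {0}, take 0 (0->0 ok)
  t2 'z' -> {2}, take 2 (0->2 ok)
  t3 'x' -> {0}, take 0 (2->0 ok)
  t4 'x' -> {0}, take 0 (0->0 ok)
  t5 'z' -> {2}, take 2 (0->2 ok)
  t6 'x' -> {0}, take 0 (2->0 ok)
  t7 'y' -> {1,3}, take 1 (0->1 ok)
  t8 'y' -> {1,3}, take 1 (1->1 ok)
  t9 'y' -> {1,3}, take 1 (1->1 ok)
  t10 'y' -> {1,3}, take 1 (1->1 ok)
  t11 'y' -> {1,3}, take 1 (1->1 ok)
  t12 'y' -> {1,3}, take 3 (1->3 ok)
  t13 'y' -> {1,3}, take 3 (3->3 ok)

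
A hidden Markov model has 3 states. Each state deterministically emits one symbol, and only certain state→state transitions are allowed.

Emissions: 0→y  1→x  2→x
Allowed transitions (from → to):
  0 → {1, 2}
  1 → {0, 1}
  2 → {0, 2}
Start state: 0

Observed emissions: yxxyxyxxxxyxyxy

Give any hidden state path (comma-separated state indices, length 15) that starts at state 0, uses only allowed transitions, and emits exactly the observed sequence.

0,1,1,0,1,0,2,2,2,2,0,2,0,2,0

  pos 0: y in {0}, choose 0; start
  pos 1: x in {1,2}, choose 1; 0->1 ok
  pos 2: x in {1,2}, choose 1; 1->1 ok
  pos 3: y in {0}, choose 0; 1->0 ok
  pos 4: x in {1,2}, choose 1; 0->1 ok
  pos 5: y in {0}, choose 0; 1->0 ok
  pos 6: x in {1,2}, choose 2; 0->2 ok
  pos 7: x in {1,2}, choose 2; 2->2 ok
  pos 8: x in {1,2}, choose 2; 2->2 ok
  pos 9: x in {1,2}, choose 2; 2->2 ok
  pos 10: y in {0}, choose 0; 2->0 ok
  pos 11: x in {1,2}, choose 2; 0->2 ok
  pos 12: y in {0}, choose 0; 2->0 ok
  pos 13: x in {1,2}, choose 2; 0->2 ok
  pos 14: y in {0}, choose 0; 2->0 ok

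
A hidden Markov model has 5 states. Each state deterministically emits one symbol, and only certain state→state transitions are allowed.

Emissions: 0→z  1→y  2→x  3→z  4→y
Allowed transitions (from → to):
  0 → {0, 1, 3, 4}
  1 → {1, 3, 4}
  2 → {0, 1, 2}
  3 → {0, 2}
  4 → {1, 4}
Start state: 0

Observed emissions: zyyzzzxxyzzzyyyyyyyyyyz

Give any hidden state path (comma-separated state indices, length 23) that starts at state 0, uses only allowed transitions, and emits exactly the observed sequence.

  0: obs=z cand={0,3} pick 0 [start]
  1: obs=y cand={1,4} pick 1 [0->1 ok]
  2: obs=y cand={1,4} pick 1 [1->1 ok]
  3: obs=z cand={0,3} pick 3 [1->3 ok]
  4: obs=z cand={0,3} pick 0 [3->0 ok]
  5: obs=z cand={0,3} pick 3 [0->3 ok]
  6: obs=x cand={2} pick 2 [3->2 ok]
  7: obs=x cand={2} pick 2 [2->2 ok]
  8: obs=y cand={1,4} pick 1 [2->1 ok]
  9: obs=z cand={0,3} pick 3 [1->3 ok]
  10: obs=z cand={0,3} pick 0 [3->0 ok]
  11: obs=z cand={0,3} pick 0 [0->0 ok]
  12: obs=y cand={1,4} pick 1 [0->1 ok]
  13: obs=y cand={1,4} pick 4 [1->4 ok]
  14: obs=y cand={1,4} pick 1 [4->1 ok]
  15: obs=y cand={1,4} pick 1 [1->1 ok]
  16: obs=y cand={1,4} pick 1 [1->1 ok]
  17: obs=y cand={1,4} pick 4 [1->4 ok]
  18: obs=y cand={1,4} pick 4 [4->4 ok]
  19: obs=y cand={1,4} pick 4 [4->4 ok]
  20: obs=y cand={1,4} pick 1 [4->1 ok]
  21: obs=y cand={1,4} pick 1 [1->1 ok]
  22: obs=z cand={0,3} pick 3 [1->3 ok]

0,1,1,3,0,3,2,2,1,3,0,0,1,4,1,1,1,4,4,4,1,1,3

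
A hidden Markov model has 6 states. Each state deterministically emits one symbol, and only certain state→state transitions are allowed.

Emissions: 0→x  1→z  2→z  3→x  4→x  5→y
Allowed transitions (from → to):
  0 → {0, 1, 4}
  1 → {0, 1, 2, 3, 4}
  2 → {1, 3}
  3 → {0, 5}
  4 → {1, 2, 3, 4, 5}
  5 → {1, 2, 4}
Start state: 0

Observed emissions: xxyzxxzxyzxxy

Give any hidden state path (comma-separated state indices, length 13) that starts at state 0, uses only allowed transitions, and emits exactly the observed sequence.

  pos 0: x in {0,3,4}, choose 0; start
  pos 1: x in {0,3,4}, choose 4; 0->4 ok
  pos 2: y in {5}, choose 5; 4->5 ok
  pos 3: z in {1,2}, choose 1; 5->1 ok
  pos 4: x in {0,3,4}, choose 3; 1->3 ok
  pos 5: x in {0,3,4}, choose 0; 3->0 ok
  pos 6: z in {1,2}, choose 1; 0->1 ok
  pos 7: x in {0,3,4}, choose 3; 1->3 ok
  pos 8: y in {5}, choose 5; 3->5 ok
  pos 9: z in {1,2}, choose 1; 5->1 ok
  pos 10: x in {0,3,4}, choose 4; 1->4 ok
  pos 11: x in {0,3,4}, choose 4; 4->4 ok
  pos 12: y in {5}, choose 5; 4->5 ok

0,4,5,1,3,0,1,3,5,1,4,4,5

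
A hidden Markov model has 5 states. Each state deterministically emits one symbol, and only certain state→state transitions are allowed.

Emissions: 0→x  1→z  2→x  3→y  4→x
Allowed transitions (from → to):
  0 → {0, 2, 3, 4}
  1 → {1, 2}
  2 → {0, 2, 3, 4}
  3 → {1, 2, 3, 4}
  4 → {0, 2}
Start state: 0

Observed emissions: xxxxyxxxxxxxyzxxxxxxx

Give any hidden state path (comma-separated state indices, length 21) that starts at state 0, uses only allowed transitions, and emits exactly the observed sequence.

  pos 0: x in {0,2,4}, choose 0; start
  pos 1: x in {0,2,4}, choose 2; 0->2 ok
  pos 2: x in {0,2,4}, choose 2; 2->2 ok
  pos 3: x in {0,2,4}, choose 0; 2->0 ok
  pos 4: y in {3}, choose 3; 0->3 ok
  pos 5: x in {0,2,4}, choose 2; 3->2 ok
  pos 6: x in {0,2,4}, choose 0; 2->0 ok
  pos 7: x in {0,2,4}, choose 0; 0->0 ok
  pos 8: x in {0,2,4}, choose 4; 0->4 ok
  pos 9: x in {0,2,4}, choose 0; 4->0 ok
  pos 10: x in {0,2,4}, choose 4; 0->4 ok
  pos 11: x in {0,2,4}, choose 0; 4->0 ok
  pos 12: y in {3}, choose 3; 0->3 ok
  pos 13: z in {1}, choose 1; 3->1 ok
  pos 14: x in {0,2,4}, choose 2; 1->2 ok
  pos 15: x in {0,2,4}, choose 0; 2->0 ok
  pos 16: x in {0,2,4}, choose 0; 0->0 ok
  pos 17: x in {0,2,4}, choose 2; 0->2 ok
  pos 18: x in {0,2,4}, choose 0; 2->0 ok
  pos 19: x in {0,2,4}, choose 4; 0->4 ok
  pos 20: x in {0,2,4}, choose 0; 4->0 ok

0,2,2,0,3,2,0,0,4,0,4,0,3,1,2,0,0,2,0,4,0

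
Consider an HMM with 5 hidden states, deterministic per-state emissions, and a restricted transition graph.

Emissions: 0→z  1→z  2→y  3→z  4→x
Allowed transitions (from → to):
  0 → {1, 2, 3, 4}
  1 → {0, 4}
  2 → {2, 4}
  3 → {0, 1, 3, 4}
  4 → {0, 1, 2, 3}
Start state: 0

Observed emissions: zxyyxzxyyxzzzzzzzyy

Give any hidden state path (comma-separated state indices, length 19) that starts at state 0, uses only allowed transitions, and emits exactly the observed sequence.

  0: obs=z cand={0,1,3} pick 0 [start]
  1: obs=x cand={4} pick 4 [0->4 ok]
  2: obs=y cand={2} pick 2 [4->2 ok]
  3: obs=y cand={2} pick 2 [2->2 ok]
  4: obs=x cand={4} pick 4 [2->4 ok]
  5: obs=z cand={0,1,3} pick 1 [4->1 ok]
  6: obs=x cand={4} pick 4 [1->4 ok]
  7: obs=y cand={2} pick 2 [4->2 ok]
  8: obs=y cand={2} pick 2 [2->2 ok]
  9: obs=x cand={4} pick 4 [2->4 ok]
  10: obs=z cand={0,1,3} pick 0 [4->0 ok]
  11: obs=z cand={0,1,3} pick 1 [0->1 ok]
  12: obs=z cand={0,1,3} pick 0 [1->0 ok]
  13: obs=z cand={0,1,3} pick 1 [0->1 ok]
  14: obs=z cand={0,1,3} pick 0 [1->0 ok]
  15: obs=z cand={0,1,3} pick 3 [0->3 ok]
  16: obs=z cand={0,1,3} pick 0 [3->0 ok]
  17: obs=y cand={2} pick 2 [0->2 ok]
  18: obs=y cand={2} pick 2 [2->2 ok]

0,4,2,2,4,1,4,2,2,4,0,1,0,1,0,3,0,2,2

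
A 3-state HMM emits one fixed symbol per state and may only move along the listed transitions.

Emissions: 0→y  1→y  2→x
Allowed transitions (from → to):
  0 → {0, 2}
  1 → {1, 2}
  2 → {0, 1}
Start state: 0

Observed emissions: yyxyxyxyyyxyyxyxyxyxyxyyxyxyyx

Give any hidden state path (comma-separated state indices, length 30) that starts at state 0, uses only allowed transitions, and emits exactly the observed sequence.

0,0,2,1,2,0,2,0,0,0,2,0,0,2,1,2,1,2,0,2,0,2,1,1,2,0,2,1,1,2

  pos 0: y in {0,1}, choose 0; start
  pos 1: y in {0,1}, choose 0; 0->0 ok
  pos 2: x in {2}, choose 2; 0->2 ok
  pos 3: y in {0,1}, choose 1; 2->1 ok
  pos 4: x in {2}, choose 2; 1->2 ok
  pos 5: y in {0,1}, choose 0; 2->0 ok
  pos 6: x in {2}, choose 2; 0->2 ok
  pos 7: y in {0,1}, choose 0; 2->0 ok
  pos 8: y in {0,1}, choose 0; 0->0 ok
  pos 9: y in {0,1}, choose 0; 0->0 ok
  pos 10: x in {2}, choose 2; 0->2 ok
  pos 11: y in {0,1}, choose 0; 2->0 ok
  pos 12: y in {0,1}, choose 0; 0->0 ok
  pos 13: x in {2}, choose 2; 0->2 ok
  pos 14: y in {0,1}, choose 1; 2->1 ok
  pos 15: x in {2}, choose 2; 1->2 ok
  pos 16: y in {0,1}, choose 1; 2->1 ok
  pos 17: x in {2}, choose 2; 1->2 ok
  pos 18: y in {0,1}, choose 0; 2->0 ok
  pos 19: x in {2}, choose 2; 0->2 ok
  pos 20: y in {0,1}, choose 0; 2->0 ok
  pos 21: x in {2}, choose 2; 0->2 ok
  pos 22: y in {0,1}, choose 1; 2->1 ok
  pos 23: y in {0,1}, choose 1; 1->1 ok
  pos 24: x in {2}, choose 2; 1->2 ok
  pos 25: y in {0,1}, choose 0; 2->0 ok
  pos 26: x in {2}, choose 2; 0->2 ok
  pos 27: y in {0,1}, choose 1; 2->1 ok
  pos 28: y in {0,1}, choose 1; 1->1 ok
  pos 29: x in {2}, choose 2; 1->2 ok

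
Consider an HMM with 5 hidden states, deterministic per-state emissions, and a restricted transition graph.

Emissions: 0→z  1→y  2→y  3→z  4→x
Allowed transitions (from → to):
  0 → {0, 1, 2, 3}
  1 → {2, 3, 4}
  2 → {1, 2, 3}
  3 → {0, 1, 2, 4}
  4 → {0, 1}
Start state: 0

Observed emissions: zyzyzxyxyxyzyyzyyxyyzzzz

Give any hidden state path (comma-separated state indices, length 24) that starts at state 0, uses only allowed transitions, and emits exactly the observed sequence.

0,2,3,1,3,4,1,4,1,4,1,3,2,1,3,2,1,4,1,2,3,0,0,3

  t0 'z' -> {0,3}, take 0 (start)
  t1 'y' -> {1,2}, take 2 (0->2 ok)
  t2 'z' -> {0,3}, take 3 (2->3 ok)
  t3 'y' -> {1,2}, take 1 (3->1 ok)
  t4 'z' -> {0,3}, take 3 (1->3 ok)
  t5 'x' -> {4}, take 4 (3->4 ok)
  t6 'y' -> {1,2}, take 1 (4->1 ok)
  t7 'x' -> {4}, take 4 (1->4 ok)
  t8 'y' -> {1,2}, take 1 (4->1 ok)
  t9 'x' -> {4}, take 4 (1->4 ok)
  t10 'y' -> {1,2}, take 1 (4->1 ok)
  t11 'z' -> {0,3}, take 3 (1->3 ok)
  t12 'y' -> {1,2}, take 2 (3->2 ok)
  t13 'y' -> {1,2}, take 1 (2->1 ok)
  t14 'z' -> {0,3}, take 3 (1->3 ok)
  t15 'y' -> {1,2}, take 2 (3->2 ok)
  t16 'y' -> {1,2}, take 1 (2->1 ok)
  t17 'x' -> {4}, take 4 (1->4 ok)
  t18 'y' -> {1,2}, take 1 (4->1 ok)
  t19 'y' -> {1,2}, take 2 (1->2 ok)
  t20 'z' -> {0,3}, take 3 (2->3 ok)
  t21 'z' -> {0,3}, take 0 (3->0 ok)
  t22 'z' -> {0,3}, take 0 (0->0 ok)
  t23 'z' -> {0,3}, take 3 (0->3 ok)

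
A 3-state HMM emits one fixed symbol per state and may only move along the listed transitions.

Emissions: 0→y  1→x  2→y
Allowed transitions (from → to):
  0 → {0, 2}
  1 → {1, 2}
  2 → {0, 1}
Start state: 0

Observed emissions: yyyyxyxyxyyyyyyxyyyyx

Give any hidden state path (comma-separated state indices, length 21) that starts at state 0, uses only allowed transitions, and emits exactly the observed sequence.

  0: obs=y cand={0,2} pick 0 [start]
  1: obs=y cand={0,2} pick 2 [0->2 ok]
  2: obs=y cand={0,2} pick 0 [2->0 ok]
  3: obs=y cand={0,2} pick 2 [0->2 ok]
  4: obs=x cand={1} pick 1 [2->1 ok]
  5: obs=y cand={0,2} pick 2 [1->2 ok]
  6: obs=x cand={1} pick 1 [2->1 ok]
  7: obs=y cand={0,2} pick 2 [1->2 ok]
  8: obs=x cand={1} pick 1 [2->1 ok]
  9: obs=y cand={0,2} pick 2 [1->2 ok]
  10: obs=y cand={0,2} pick 0 [2->0 ok]
  11: obs=y cand={0,2} pick 2 [0->2 ok]
  12: obs=y cand={0,2} pick 0 [2->0 ok]
  13: obs=y cand={0,2} pick 0 [0->0 ok]
  14: obs=y cand={0,2} pick 2 [0->2 ok]
  15: obs=x cand={1} pick 1 [2->1 ok]
  16: obs=y cand={0,2} pick 2 [1->2 ok]
  17: obs=y cand={0,2} pick 0 [2->0 ok]
  18: obs=y cand={0,2} pick 0 [0->0 ok]
  19: obs=y cand={0,2} pick 2 [0->2 ok]
  20: obs=x cand={1} pick 1 [2->1 ok]

0,2,0,2,1,2,1,2,1,2,0,2,0,0,2,1,2,0,0,2,1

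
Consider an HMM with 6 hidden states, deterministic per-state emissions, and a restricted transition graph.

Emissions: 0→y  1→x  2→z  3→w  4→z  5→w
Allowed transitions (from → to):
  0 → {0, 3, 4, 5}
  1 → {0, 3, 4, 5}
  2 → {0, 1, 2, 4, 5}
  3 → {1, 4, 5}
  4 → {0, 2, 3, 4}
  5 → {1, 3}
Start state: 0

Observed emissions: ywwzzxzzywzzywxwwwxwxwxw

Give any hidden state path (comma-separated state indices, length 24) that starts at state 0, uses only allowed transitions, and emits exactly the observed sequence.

  t0 'y' -> {0}, take 0 (start)
  t1 'w' -> {3,5}, take 5 (0->5 ok)
  t2 'w' -> {3,5}, take 3 (5->3 ok)
  t3 'z' -> {2,4}, take 4 (3->4 ok)
  t4 'z' -> {2,4}, take 2 (4->2 ok)
  t5 'x' -> {1}, take 1 (2->1 ok)
  t6 'z' -> {2,4}, take 4 (1->4 ok)
  t7 'z' -> {2,4}, take 2 (4->2 ok)
  t8 'y' -> {0}, take 0 (2->0 ok)
  t9 'w' -> {3,5}, take 3 (0->3 ok)
  t10 'z' -> {2,4}, take 4 (3->4 ok)
  t11 'z' -> {2,4}, take 2 (4->2 ok)
  t12 'y' -> {0}, take 0 (2->0 ok)
  t13 'w' -> {3,5}, take 3 (0->3 ok)
  t14 'x' -> {1}, take 1 (3->1 ok)
  t15 'w' -> {3,5}, take 5 (1->5 ok)
  t16 'w' -> {3,5}, take 3 (5->3 ok)
  t17 'w' -> {3,5}, take 5 (3->5 ok)
  t18 'x' -> {1}, take 1 (5->1 ok)
  t19 'w' -> {3,5}, take 3 (1->3 ok)
  t20 'x' -> {1}, take 1 (3->1 ok)
  t21 'w' -> {3,5}, take 5 (1->5 ok)
  t22 'x' -> {1}, take 1 (5->1 ok)
  t23 'w' -> {3,5}, take 3 (1->3 ok)

0,5,3,4,2,1,4,2,0,3,4,2,0,3,1,5,3,5,1,3,1,5,1,3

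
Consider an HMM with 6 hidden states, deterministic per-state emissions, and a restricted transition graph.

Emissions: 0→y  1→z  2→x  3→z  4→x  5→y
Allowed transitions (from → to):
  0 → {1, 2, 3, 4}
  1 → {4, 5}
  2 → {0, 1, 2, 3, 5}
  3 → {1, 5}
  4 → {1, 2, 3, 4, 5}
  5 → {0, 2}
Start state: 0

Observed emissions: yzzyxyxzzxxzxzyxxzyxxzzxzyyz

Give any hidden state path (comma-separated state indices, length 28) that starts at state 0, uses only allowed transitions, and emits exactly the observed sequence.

0,3,1,5,2,0,4,3,1,4,2,1,4,1,5,2,2,1,5,2,2,3,1,4,1,5,0,3

  t0 'y' -> {0,5}, take 0 (start)
  t1 'z' -> {1,3}, take 3 (0->3 ok)
  t2 'z' -> {1,3}, take 1 (3->1 ok)
  t3 'y' -> {0,5}, take 5 (1->5 ok)
  t4 'x' -> {2,4}, take 2 (5->2 ok)
  t5 'y' -> {0,5}, take 0 (2->0 ok)
  t6 'x' -> {2,4}, take 4 (0->4 ok)
  t7 'z' -> {1,3}, take 3 (4->3 ok)
  t8 'z' -> {1,3}, take 1 (3->1 ok)
  t9 'x' -> {2,4}, take 4 (1->4 ok)
  t10 'x' -> {2,4}, take 2 (4->2 ok)
  t11 'z' -> {1,3}, take 1 (2->1 ok)
  t12 'x' -> {2,4}, take 4 (1->4 ok)
  t13 'z' -> {1,3}, take 1 (4->1 ok)
  t14 'y' -> {0,5}, take 5 (1->5 ok)
  t15 'x' -> {2,4}, take 2 (5->2 ok)
  t16 'x' -> {2,4}, take 2 (2->2 ok)
  t17 'z' -> {1,3}, take 1 (2->1 ok)
  t18 'y' -> {0,5}, take 5 (1->5 ok)
  t19 'x' -> {2,4}, take 2 (5->2 ok)
  t20 'x' -> {2,4}, take 2 (2->2 ok)
  t21 'z' -> {1,3}, take 3 (2->3 ok)
  t22 'z' -> {1,3}, take 1 (3->1 ok)
  t23 'x' -> {2,4}, take 4 (1->4 ok)
  t24 'z' -> {1,3}, take 1 (4->1 ok)
  t25 'y' -> {0,5}, take 5 (1->5 ok)
  t26 'y' -> {0,5}, take 0 (5->0 ok)
  t27 'z' -> {1,3}, take 3 (0->3 ok)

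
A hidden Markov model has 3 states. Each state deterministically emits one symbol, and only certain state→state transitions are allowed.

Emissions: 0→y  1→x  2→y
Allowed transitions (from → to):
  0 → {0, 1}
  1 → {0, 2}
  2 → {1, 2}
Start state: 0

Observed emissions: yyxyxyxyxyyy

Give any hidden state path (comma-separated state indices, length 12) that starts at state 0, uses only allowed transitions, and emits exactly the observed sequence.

  [0] y  {0,2}  => 0  start
  [1] y  {0,2}  => 0  0->0 ok
  [2] x  {1}  => 1  0->1 ok
  [3] y  {0,2}  => 0  1->0 ok
  [4] x  {1}  => 1  0->1 ok
  [5] y  {0,2}  => 2  1->2 ok
  [6] x  {1}  => 1  2->1 ok
  [7] y  {0,2}  => 2  1->2 ok
  [8] x  {1}  => 1  2->1 ok
  [9] y  {0,2}  => 2  1->2 ok
  [10] y  {0,2}  => 2  2->2 ok
  [11] y  {0,2}  => 2  2->2 ok

0,0,1,0,1,2,1,2,1,2,2,2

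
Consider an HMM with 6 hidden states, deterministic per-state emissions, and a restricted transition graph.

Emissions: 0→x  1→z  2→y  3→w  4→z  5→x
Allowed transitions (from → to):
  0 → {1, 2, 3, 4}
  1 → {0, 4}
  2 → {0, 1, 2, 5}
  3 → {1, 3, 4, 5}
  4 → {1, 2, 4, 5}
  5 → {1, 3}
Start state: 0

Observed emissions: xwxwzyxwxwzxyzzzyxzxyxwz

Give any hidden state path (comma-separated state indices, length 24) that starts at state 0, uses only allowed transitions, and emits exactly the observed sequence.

0,3,5,3,4,2,5,3,5,3,1,0,2,1,4,4,2,0,1,0,2,5,3,4

  [0] x  {0,5}  => 0  start
  [1] w  {3}  => 3  0->3 ok
  [2] x  {0,5}  => 5  3->5 ok
  [3] w  {3}  => 3  5->3 ok
  [4] z  {1,4}  => 4  3->4 ok
  [5] y  {2}  => 2  4->2 ok
  [6] x  {0,5}  => 5  2->5 ok
  [7] w  {3}  => 3  5->3 ok
  [8] x  {0,5}  => 5  3->5 ok
  [9] w  {3}  => 3  5->3 ok
  [10] z  {1,4}  => 1  3->1 ok
  [11] x  {0,5}  => 0  1->0 ok
  [12] y  {2}  => 2  0->2 ok
  [13] z  {1,4}  => 1  2->1 ok
  [14] z  {1,4}  => 4  1->4 ok
  [15] z  {1,4}  => 4  4->4 ok
  [16] y  {2}  => 2  4->2 ok
  [17] x  {0,5}  => 0  2->0 ok
  [18] z  {1,4}  => 1  0->1 ok
  [19] x  {0,5}  => 0  1->0 ok
  [20] y  {2}  => 2  0->2 ok
  [21] x  {0,5}  => 5  2->5 ok
  [22] w  {3}  => 3  5->3 ok
  [23] z  {1,4}  => 4  3->4 ok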